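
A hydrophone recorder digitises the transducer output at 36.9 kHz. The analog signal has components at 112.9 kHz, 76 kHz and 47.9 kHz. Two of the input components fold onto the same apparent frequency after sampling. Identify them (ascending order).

fs/2 = 18.45 kHz.
112.9 kHz mod fs = 2.2 kHz.
2.2 kHz ≤ fs/2 = 18.45 kHz, appears at 2.2 kHz.
76 kHz mod fs = 2.2 kHz.
2.2 kHz ≤ fs/2 = 18.45 kHz, appears at 2.2 kHz.
47.9 kHz mod fs = 11 kHz.
11 kHz ≤ fs/2 = 18.45 kHz, appears at 11 kHz.
76 kHz and 112.9 kHz both map to 2.2 kHz.

76 kHz, 112.9 kHz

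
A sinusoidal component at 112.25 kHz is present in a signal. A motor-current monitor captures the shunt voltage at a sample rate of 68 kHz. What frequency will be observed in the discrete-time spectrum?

23.75 kHz

112.25 kHz mod fs = 44.25 kHz.
44.25 kHz > fs/2 = 34 kHz, folds to fs − 44.25 kHz = 23.75 kHz.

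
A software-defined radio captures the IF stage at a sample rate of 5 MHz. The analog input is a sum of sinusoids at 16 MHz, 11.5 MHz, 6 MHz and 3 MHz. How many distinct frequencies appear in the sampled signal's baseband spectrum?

3

fs/2 = 2.5 MHz.
16 MHz mod fs = 1 MHz.
1 MHz ≤ fs/2 = 2.5 MHz, appears at 1 MHz.
11.5 MHz mod fs = 1.5 MHz.
1.5 MHz ≤ fs/2 = 2.5 MHz, appears at 1.5 MHz.
6 MHz mod fs = 1 MHz.
1 MHz ≤ fs/2 = 2.5 MHz, appears at 1 MHz.
3 MHz > fs/2 = 2.5 MHz, folds to fs − 3 MHz = 2 MHz.
Distinct values: {1 MHz, 1.5 MHz, 2 MHz} → 3.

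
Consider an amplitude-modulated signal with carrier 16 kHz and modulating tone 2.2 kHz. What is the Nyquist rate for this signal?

AM sidebands sit at fc ± fm = 13.8 kHz and 18.2 kHz.
Highest-frequency component: 18.2 kHz.
Nyquist rate = 2 × 18.2 kHz = 36.4 kHz.

36.4 kHz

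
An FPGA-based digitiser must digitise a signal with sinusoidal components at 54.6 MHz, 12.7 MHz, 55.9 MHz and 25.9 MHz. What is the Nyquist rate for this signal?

111.8 MHz

Highest-frequency component: 55.9 MHz.
Nyquist rate = 2 × 55.9 MHz = 111.8 MHz.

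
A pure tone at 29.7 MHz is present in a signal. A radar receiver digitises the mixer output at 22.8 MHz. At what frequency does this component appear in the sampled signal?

29.7 MHz mod fs = 6.9 MHz.
6.9 MHz ≤ fs/2 = 11.4 MHz, appears at 6.9 MHz.

6.9 MHz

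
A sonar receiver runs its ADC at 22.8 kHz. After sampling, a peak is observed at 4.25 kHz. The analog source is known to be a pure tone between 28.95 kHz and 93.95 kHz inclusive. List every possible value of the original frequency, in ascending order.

41.35 kHz, 49.85 kHz, 64.15 kHz, 72.65 kHz, 86.95 kHz

Frequencies that alias to 4.25 kHz are k·fs ± 4.25 kHz for integer k ≥ 0.
k=0: 4.25 kHz.
k=1: 18.55 kHz, 27.05 kHz.
k=2: 41.35 kHz, 49.85 kHz.
k=3: 64.15 kHz, 72.65 kHz.
k=4: 86.95 kHz, 95.45 kHz.
k=5: 109.75 kHz, 118.25 kHz.
Within [28.95 kHz, 93.95 kHz]: 41.35 kHz, 49.85 kHz, 64.15 kHz, 72.65 kHz, 86.95 kHz.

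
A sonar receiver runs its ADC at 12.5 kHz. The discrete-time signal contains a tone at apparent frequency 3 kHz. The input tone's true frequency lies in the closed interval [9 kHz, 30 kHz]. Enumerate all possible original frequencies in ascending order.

9.5 kHz, 15.5 kHz, 22 kHz, 28 kHz

Frequencies that alias to 3 kHz are k·fs ± 3 kHz for integer k ≥ 0.
k=0: 3 kHz.
k=1: 9.5 kHz, 15.5 kHz.
k=2: 22 kHz, 28 kHz.
k=3: 34.5 kHz, 40.5 kHz.
Within [9 kHz, 30 kHz]: 9.5 kHz, 15.5 kHz, 22 kHz, 28 kHz.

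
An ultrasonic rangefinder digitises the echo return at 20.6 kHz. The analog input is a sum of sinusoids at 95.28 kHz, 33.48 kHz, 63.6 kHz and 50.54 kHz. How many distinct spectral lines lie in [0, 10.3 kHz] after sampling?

3

fs/2 = 10.3 kHz.
95.28 kHz mod fs = 12.88 kHz.
12.88 kHz > fs/2 = 10.3 kHz, folds to fs − 12.88 kHz = 7.72 kHz.
33.48 kHz mod fs = 12.88 kHz.
12.88 kHz > fs/2 = 10.3 kHz, folds to fs − 12.88 kHz = 7.72 kHz.
63.6 kHz mod fs = 1.8 kHz.
1.8 kHz ≤ fs/2 = 10.3 kHz, appears at 1.8 kHz.
50.54 kHz mod fs = 9.34 kHz.
9.34 kHz ≤ fs/2 = 10.3 kHz, appears at 9.34 kHz.
Distinct values: {1.8 kHz, 7.72 kHz, 9.34 kHz} → 3.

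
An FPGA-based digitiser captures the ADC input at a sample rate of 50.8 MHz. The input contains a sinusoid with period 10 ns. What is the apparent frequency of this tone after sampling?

T = 10 ns → f = 1/T = 100 MHz.
100 MHz mod fs = 49.2 MHz.
49.2 MHz > fs/2 = 25.4 MHz, folds to fs − 49.2 MHz = 1.6 MHz.

1.6 MHz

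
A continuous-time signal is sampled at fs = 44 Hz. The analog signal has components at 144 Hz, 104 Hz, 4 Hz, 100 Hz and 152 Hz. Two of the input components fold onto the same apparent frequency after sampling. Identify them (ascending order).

100 Hz, 144 Hz

fs/2 = 22 Hz.
144 Hz mod fs = 12 Hz.
12 Hz ≤ fs/2 = 22 Hz, appears at 12 Hz.
104 Hz mod fs = 16 Hz.
16 Hz ≤ fs/2 = 22 Hz, appears at 16 Hz.
4 Hz ≤ fs/2 = 22 Hz, passes unchanged.
100 Hz mod fs = 12 Hz.
12 Hz ≤ fs/2 = 22 Hz, appears at 12 Hz.
152 Hz mod fs = 20 Hz.
20 Hz ≤ fs/2 = 22 Hz, appears at 20 Hz.
100 Hz and 144 Hz both map to 12 Hz.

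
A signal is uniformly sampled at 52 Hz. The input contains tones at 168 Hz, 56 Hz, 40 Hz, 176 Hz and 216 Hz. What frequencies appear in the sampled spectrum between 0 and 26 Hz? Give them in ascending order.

4 Hz, 8 Hz, 12 Hz, 20 Hz

fs/2 = 26 Hz.
168 Hz mod fs = 12 Hz.
12 Hz ≤ fs/2 = 26 Hz, appears at 12 Hz.
56 Hz mod fs = 4 Hz.
4 Hz ≤ fs/2 = 26 Hz, appears at 4 Hz.
40 Hz > fs/2 = 26 Hz, folds to fs − 40 Hz = 12 Hz.
176 Hz mod fs = 20 Hz.
20 Hz ≤ fs/2 = 26 Hz, appears at 20 Hz.
216 Hz mod fs = 8 Hz.
8 Hz ≤ fs/2 = 26 Hz, appears at 8 Hz.
Distinct values: {4 Hz, 8 Hz, 12 Hz, 20 Hz}.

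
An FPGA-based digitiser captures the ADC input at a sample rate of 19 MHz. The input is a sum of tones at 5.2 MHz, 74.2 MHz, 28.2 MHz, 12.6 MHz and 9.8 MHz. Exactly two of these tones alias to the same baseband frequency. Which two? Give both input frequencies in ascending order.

fs/2 = 9.5 MHz.
5.2 MHz ≤ fs/2 = 9.5 MHz, passes unchanged.
74.2 MHz mod fs = 17.2 MHz.
17.2 MHz > fs/2 = 9.5 MHz, folds to fs − 17.2 MHz = 1.8 MHz.
28.2 MHz mod fs = 9.2 MHz.
9.2 MHz ≤ fs/2 = 9.5 MHz, appears at 9.2 MHz.
12.6 MHz > fs/2 = 9.5 MHz, folds to fs − 12.6 MHz = 6.4 MHz.
9.8 MHz > fs/2 = 9.5 MHz, folds to fs − 9.8 MHz = 9.2 MHz.
9.8 MHz and 28.2 MHz both map to 9.2 MHz.

9.8 MHz, 28.2 MHz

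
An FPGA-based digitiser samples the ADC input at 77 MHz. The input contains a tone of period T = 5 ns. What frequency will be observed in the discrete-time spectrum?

31 MHz

T = 5 ns → f = 1/T = 200 MHz.
200 MHz mod fs = 46 MHz.
46 MHz > fs/2 = 38.5 MHz, folds to fs − 46 MHz = 31 MHz.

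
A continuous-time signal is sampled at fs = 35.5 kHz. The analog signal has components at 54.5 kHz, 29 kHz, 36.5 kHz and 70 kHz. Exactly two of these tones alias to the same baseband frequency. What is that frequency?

fs/2 = 17.75 kHz.
54.5 kHz mod fs = 19 kHz.
19 kHz > fs/2 = 17.75 kHz, folds to fs − 19 kHz = 16.5 kHz.
29 kHz > fs/2 = 17.75 kHz, folds to fs − 29 kHz = 6.5 kHz.
36.5 kHz mod fs = 1 kHz.
1 kHz ≤ fs/2 = 17.75 kHz, appears at 1 kHz.
70 kHz mod fs = 34.5 kHz.
34.5 kHz > fs/2 = 17.75 kHz, folds to fs − 34.5 kHz = 1 kHz.
36.5 kHz and 70 kHz both map to 1 kHz.

1 kHz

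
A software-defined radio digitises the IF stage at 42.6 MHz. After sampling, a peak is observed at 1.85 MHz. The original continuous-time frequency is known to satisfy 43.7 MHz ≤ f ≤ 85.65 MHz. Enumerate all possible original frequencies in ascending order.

44.45 MHz, 83.35 MHz

Frequencies that alias to 1.85 MHz are k·fs ± 1.85 MHz for integer k ≥ 0.
k=0: 1.85 MHz.
k=1: 40.75 MHz, 44.45 MHz.
k=2: 83.35 MHz, 87.05 MHz.
k=3: 125.95 MHz, 129.65 MHz.
Within [43.7 MHz, 85.65 MHz]: 44.45 MHz, 83.35 MHz.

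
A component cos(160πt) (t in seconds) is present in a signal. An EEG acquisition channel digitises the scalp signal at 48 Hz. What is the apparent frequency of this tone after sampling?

ω = 160π rad/s → f = ω/(2π) = 80 Hz.
80 Hz mod fs = 32 Hz.
32 Hz > fs/2 = 24 Hz, folds to fs − 32 Hz = 16 Hz.

16 Hz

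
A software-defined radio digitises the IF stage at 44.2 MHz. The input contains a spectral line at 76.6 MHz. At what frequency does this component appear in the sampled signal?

76.6 MHz mod fs = 32.4 MHz.
32.4 MHz > fs/2 = 22.1 MHz, folds to fs − 32.4 MHz = 11.8 MHz.

11.8 MHz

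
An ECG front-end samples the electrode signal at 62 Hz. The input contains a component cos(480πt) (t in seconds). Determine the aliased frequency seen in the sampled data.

ω = 480π rad/s → f = ω/(2π) = 240 Hz.
240 Hz mod fs = 54 Hz.
54 Hz > fs/2 = 31 Hz, folds to fs − 54 Hz = 8 Hz.

8 Hz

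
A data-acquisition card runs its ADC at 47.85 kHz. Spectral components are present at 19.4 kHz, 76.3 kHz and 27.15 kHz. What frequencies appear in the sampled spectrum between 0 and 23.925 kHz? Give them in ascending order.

19.4 kHz, 20.7 kHz

fs/2 = 23.925 kHz.
19.4 kHz ≤ fs/2 = 23.925 kHz, passes unchanged.
76.3 kHz mod fs = 28.45 kHz.
28.45 kHz > fs/2 = 23.925 kHz, folds to fs − 28.45 kHz = 19.4 kHz.
27.15 kHz > fs/2 = 23.925 kHz, folds to fs − 27.15 kHz = 20.7 kHz.
Distinct values: {19.4 kHz, 20.7 kHz}.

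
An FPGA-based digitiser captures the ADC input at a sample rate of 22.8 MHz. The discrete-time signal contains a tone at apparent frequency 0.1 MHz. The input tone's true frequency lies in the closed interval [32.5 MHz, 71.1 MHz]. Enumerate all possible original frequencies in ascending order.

Frequencies that alias to 0.1 MHz are k·fs ± 0.1 MHz for integer k ≥ 0.
k=0: 0.1 MHz.
k=1: 22.7 MHz, 22.9 MHz.
k=2: 45.5 MHz, 45.7 MHz.
k=3: 68.3 MHz, 68.5 MHz.
k=4: 91.1 MHz, 91.3 MHz.
Within [32.5 MHz, 71.1 MHz]: 45.5 MHz, 45.7 MHz, 68.3 MHz, 68.5 MHz.

45.5 MHz, 45.7 MHz, 68.3 MHz, 68.5 MHz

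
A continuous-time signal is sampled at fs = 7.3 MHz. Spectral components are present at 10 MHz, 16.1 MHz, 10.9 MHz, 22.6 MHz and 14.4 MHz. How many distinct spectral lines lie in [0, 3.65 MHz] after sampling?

5

fs/2 = 3.65 MHz.
10 MHz mod fs = 2.7 MHz.
2.7 MHz ≤ fs/2 = 3.65 MHz, appears at 2.7 MHz.
16.1 MHz mod fs = 1.5 MHz.
1.5 MHz ≤ fs/2 = 3.65 MHz, appears at 1.5 MHz.
10.9 MHz mod fs = 3.6 MHz.
3.6 MHz ≤ fs/2 = 3.65 MHz, appears at 3.6 MHz.
22.6 MHz mod fs = 0.7 MHz.
0.7 MHz ≤ fs/2 = 3.65 MHz, appears at 0.7 MHz.
14.4 MHz mod fs = 7.1 MHz.
7.1 MHz > fs/2 = 3.65 MHz, folds to fs − 7.1 MHz = 0.2 MHz.
Distinct values: {0.2 MHz, 0.7 MHz, 1.5 MHz, 2.7 MHz, 3.6 MHz} → 5.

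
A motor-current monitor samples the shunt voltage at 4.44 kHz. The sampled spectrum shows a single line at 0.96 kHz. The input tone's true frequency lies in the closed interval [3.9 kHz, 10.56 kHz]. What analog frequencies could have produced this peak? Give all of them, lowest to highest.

Frequencies that alias to 0.96 kHz are k·fs ± 0.96 kHz for integer k ≥ 0.
k=0: 0.96 kHz.
k=1: 3.48 kHz, 5.4 kHz.
k=2: 7.92 kHz, 9.84 kHz.
k=3: 12.36 kHz, 14.28 kHz.
Within [3.9 kHz, 10.56 kHz]: 5.4 kHz, 7.92 kHz, 9.84 kHz.

5.4 kHz, 7.92 kHz, 9.84 kHz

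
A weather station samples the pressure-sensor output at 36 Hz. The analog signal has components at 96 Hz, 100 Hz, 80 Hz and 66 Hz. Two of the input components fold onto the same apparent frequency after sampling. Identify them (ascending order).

fs/2 = 18 Hz.
96 Hz mod fs = 24 Hz.
24 Hz > fs/2 = 18 Hz, folds to fs − 24 Hz = 12 Hz.
100 Hz mod fs = 28 Hz.
28 Hz > fs/2 = 18 Hz, folds to fs − 28 Hz = 8 Hz.
80 Hz mod fs = 8 Hz.
8 Hz ≤ fs/2 = 18 Hz, appears at 8 Hz.
66 Hz mod fs = 30 Hz.
30 Hz > fs/2 = 18 Hz, folds to fs − 30 Hz = 6 Hz.
80 Hz and 100 Hz both map to 8 Hz.

80 Hz, 100 Hz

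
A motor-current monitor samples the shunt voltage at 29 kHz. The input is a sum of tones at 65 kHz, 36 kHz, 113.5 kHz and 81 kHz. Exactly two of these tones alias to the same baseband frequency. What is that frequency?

7 kHz

fs/2 = 14.5 kHz.
65 kHz mod fs = 7 kHz.
7 kHz ≤ fs/2 = 14.5 kHz, appears at 7 kHz.
36 kHz mod fs = 7 kHz.
7 kHz ≤ fs/2 = 14.5 kHz, appears at 7 kHz.
113.5 kHz mod fs = 26.5 kHz.
26.5 kHz > fs/2 = 14.5 kHz, folds to fs − 26.5 kHz = 2.5 kHz.
81 kHz mod fs = 23 kHz.
23 kHz > fs/2 = 14.5 kHz, folds to fs − 23 kHz = 6 kHz.
36 kHz and 65 kHz both map to 7 kHz.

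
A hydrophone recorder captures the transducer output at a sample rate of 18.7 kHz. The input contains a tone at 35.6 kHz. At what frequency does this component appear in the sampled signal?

1.8 kHz

35.6 kHz mod fs = 16.9 kHz.
16.9 kHz > fs/2 = 9.35 kHz, folds to fs − 16.9 kHz = 1.8 kHz.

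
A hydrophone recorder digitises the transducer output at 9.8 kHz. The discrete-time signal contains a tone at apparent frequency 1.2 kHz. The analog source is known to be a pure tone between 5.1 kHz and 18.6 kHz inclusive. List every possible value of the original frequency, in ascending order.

8.6 kHz, 11 kHz, 18.4 kHz

Frequencies that alias to 1.2 kHz are k·fs ± 1.2 kHz for integer k ≥ 0.
k=0: 1.2 kHz.
k=1: 8.6 kHz, 11 kHz.
k=2: 18.4 kHz, 20.8 kHz.
k=3: 28.2 kHz, 30.6 kHz.
Within [5.1 kHz, 18.6 kHz]: 8.6 kHz, 11 kHz, 18.4 kHz.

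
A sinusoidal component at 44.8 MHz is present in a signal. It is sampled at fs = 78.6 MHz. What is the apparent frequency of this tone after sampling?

44.8 MHz > fs/2 = 39.3 MHz, folds to fs − 44.8 MHz = 33.8 MHz.

33.8 MHz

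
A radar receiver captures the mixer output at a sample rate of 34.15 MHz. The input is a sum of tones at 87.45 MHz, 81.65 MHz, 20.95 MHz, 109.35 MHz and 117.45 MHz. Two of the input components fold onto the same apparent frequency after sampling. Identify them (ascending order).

87.45 MHz, 117.45 MHz

fs/2 = 17.075 MHz.
87.45 MHz mod fs = 19.15 MHz.
19.15 MHz > fs/2 = 17.075 MHz, folds to fs − 19.15 MHz = 15 MHz.
81.65 MHz mod fs = 13.35 MHz.
13.35 MHz ≤ fs/2 = 17.075 MHz, appears at 13.35 MHz.
20.95 MHz > fs/2 = 17.075 MHz, folds to fs − 20.95 MHz = 13.2 MHz.
109.35 MHz mod fs = 6.9 MHz.
6.9 MHz ≤ fs/2 = 17.075 MHz, appears at 6.9 MHz.
117.45 MHz mod fs = 15 MHz.
15 MHz ≤ fs/2 = 17.075 MHz, appears at 15 MHz.
87.45 MHz and 117.45 MHz both map to 15 MHz.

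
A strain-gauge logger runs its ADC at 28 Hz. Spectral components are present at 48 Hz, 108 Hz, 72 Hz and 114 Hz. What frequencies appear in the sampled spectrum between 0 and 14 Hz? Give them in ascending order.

2 Hz, 4 Hz, 8 Hz, 12 Hz

fs/2 = 14 Hz.
48 Hz mod fs = 20 Hz.
20 Hz > fs/2 = 14 Hz, folds to fs − 20 Hz = 8 Hz.
108 Hz mod fs = 24 Hz.
24 Hz > fs/2 = 14 Hz, folds to fs − 24 Hz = 4 Hz.
72 Hz mod fs = 16 Hz.
16 Hz > fs/2 = 14 Hz, folds to fs − 16 Hz = 12 Hz.
114 Hz mod fs = 2 Hz.
2 Hz ≤ fs/2 = 14 Hz, appears at 2 Hz.
Distinct values: {2 Hz, 4 Hz, 8 Hz, 12 Hz}.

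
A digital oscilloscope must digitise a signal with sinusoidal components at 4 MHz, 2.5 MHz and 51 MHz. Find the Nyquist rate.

Highest-frequency component: 51 MHz.
Nyquist rate = 2 × 51 MHz = 102 MHz.

102 MHz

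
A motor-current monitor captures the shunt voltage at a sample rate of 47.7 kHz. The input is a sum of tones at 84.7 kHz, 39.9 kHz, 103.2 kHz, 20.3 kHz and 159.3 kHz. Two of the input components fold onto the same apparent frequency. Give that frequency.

fs/2 = 23.85 kHz.
84.7 kHz mod fs = 37 kHz.
37 kHz > fs/2 = 23.85 kHz, folds to fs − 37 kHz = 10.7 kHz.
39.9 kHz > fs/2 = 23.85 kHz, folds to fs − 39.9 kHz = 7.8 kHz.
103.2 kHz mod fs = 7.8 kHz.
7.8 kHz ≤ fs/2 = 23.85 kHz, appears at 7.8 kHz.
20.3 kHz ≤ fs/2 = 23.85 kHz, passes unchanged.
159.3 kHz mod fs = 16.2 kHz.
16.2 kHz ≤ fs/2 = 23.85 kHz, appears at 16.2 kHz.
39.9 kHz and 103.2 kHz both map to 7.8 kHz.

7.8 kHz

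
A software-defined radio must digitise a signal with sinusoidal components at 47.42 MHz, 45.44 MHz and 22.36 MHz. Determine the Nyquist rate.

Highest-frequency component: 47.42 MHz.
Nyquist rate = 2 × 47.42 MHz = 94.84 MHz.

94.84 MHz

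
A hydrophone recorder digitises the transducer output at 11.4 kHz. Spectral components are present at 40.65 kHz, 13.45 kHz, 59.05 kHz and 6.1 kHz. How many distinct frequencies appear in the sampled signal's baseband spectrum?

3

fs/2 = 5.7 kHz.
40.65 kHz mod fs = 6.45 kHz.
6.45 kHz > fs/2 = 5.7 kHz, folds to fs − 6.45 kHz = 4.95 kHz.
13.45 kHz mod fs = 2.05 kHz.
2.05 kHz ≤ fs/2 = 5.7 kHz, appears at 2.05 kHz.
59.05 kHz mod fs = 2.05 kHz.
2.05 kHz ≤ fs/2 = 5.7 kHz, appears at 2.05 kHz.
6.1 kHz > fs/2 = 5.7 kHz, folds to fs − 6.1 kHz = 5.3 kHz.
Distinct values: {2.05 kHz, 4.95 kHz, 5.3 kHz} → 3.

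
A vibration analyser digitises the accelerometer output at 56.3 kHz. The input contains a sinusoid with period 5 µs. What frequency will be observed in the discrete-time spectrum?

T = 5 µs → f = 1/T = 200 kHz.
200 kHz mod fs = 31.1 kHz.
31.1 kHz > fs/2 = 28.15 kHz, folds to fs − 31.1 kHz = 25.2 kHz.

25.2 kHz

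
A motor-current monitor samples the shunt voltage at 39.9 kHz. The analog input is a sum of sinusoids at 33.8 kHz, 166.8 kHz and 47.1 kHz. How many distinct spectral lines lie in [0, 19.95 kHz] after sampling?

2

fs/2 = 19.95 kHz.
33.8 kHz > fs/2 = 19.95 kHz, folds to fs − 33.8 kHz = 6.1 kHz.
166.8 kHz mod fs = 7.2 kHz.
7.2 kHz ≤ fs/2 = 19.95 kHz, appears at 7.2 kHz.
47.1 kHz mod fs = 7.2 kHz.
7.2 kHz ≤ fs/2 = 19.95 kHz, appears at 7.2 kHz.
Distinct values: {6.1 kHz, 7.2 kHz} → 2.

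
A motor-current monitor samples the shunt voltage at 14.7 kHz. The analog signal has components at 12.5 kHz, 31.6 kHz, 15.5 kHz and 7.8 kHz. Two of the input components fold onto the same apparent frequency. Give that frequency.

2.2 kHz

fs/2 = 7.35 kHz.
12.5 kHz > fs/2 = 7.35 kHz, folds to fs − 12.5 kHz = 2.2 kHz.
31.6 kHz mod fs = 2.2 kHz.
2.2 kHz ≤ fs/2 = 7.35 kHz, appears at 2.2 kHz.
15.5 kHz mod fs = 0.8 kHz.
0.8 kHz ≤ fs/2 = 7.35 kHz, appears at 0.8 kHz.
7.8 kHz > fs/2 = 7.35 kHz, folds to fs − 7.8 kHz = 6.9 kHz.
12.5 kHz and 31.6 kHz both map to 2.2 kHz.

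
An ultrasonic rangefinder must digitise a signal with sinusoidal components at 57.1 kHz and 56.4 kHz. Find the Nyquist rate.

114.2 kHz

Highest-frequency component: 57.1 kHz.
Nyquist rate = 2 × 57.1 kHz = 114.2 kHz.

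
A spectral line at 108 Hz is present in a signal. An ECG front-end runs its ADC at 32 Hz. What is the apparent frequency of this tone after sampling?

12 Hz

108 Hz mod fs = 12 Hz.
12 Hz ≤ fs/2 = 16 Hz, appears at 12 Hz.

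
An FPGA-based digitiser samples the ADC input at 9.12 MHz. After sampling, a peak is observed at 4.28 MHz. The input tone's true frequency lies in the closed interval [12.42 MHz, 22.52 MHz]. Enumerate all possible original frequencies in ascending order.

Frequencies that alias to 4.28 MHz are k·fs ± 4.28 MHz for integer k ≥ 0.
k=0: 4.28 MHz.
k=1: 4.84 MHz, 13.4 MHz.
k=2: 13.96 MHz, 22.52 MHz.
k=3: 23.08 MHz, 31.64 MHz.
Within [12.42 MHz, 22.52 MHz]: 13.4 MHz, 13.96 MHz, 22.52 MHz.

13.4 MHz, 13.96 MHz, 22.52 MHz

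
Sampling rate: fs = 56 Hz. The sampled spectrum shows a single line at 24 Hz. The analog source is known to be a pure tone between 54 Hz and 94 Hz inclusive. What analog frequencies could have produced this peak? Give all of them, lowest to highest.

Frequencies that alias to 24 Hz are k·fs ± 24 Hz for integer k ≥ 0.
k=0: 24 Hz.
k=1: 32 Hz, 80 Hz.
k=2: 88 Hz, 136 Hz.
k=3: 144 Hz, 192 Hz.
Within [54 Hz, 94 Hz]: 80 Hz, 88 Hz.

80 Hz, 88 Hz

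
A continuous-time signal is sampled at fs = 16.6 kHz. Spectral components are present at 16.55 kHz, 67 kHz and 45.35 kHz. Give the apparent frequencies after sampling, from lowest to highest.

0.05 kHz, 0.6 kHz, 4.45 kHz

fs/2 = 8.3 kHz.
16.55 kHz > fs/2 = 8.3 kHz, folds to fs − 16.55 kHz = 0.05 kHz.
67 kHz mod fs = 0.6 kHz.
0.6 kHz ≤ fs/2 = 8.3 kHz, appears at 0.6 kHz.
45.35 kHz mod fs = 12.15 kHz.
12.15 kHz > fs/2 = 8.3 kHz, folds to fs − 12.15 kHz = 4.45 kHz.
Distinct values: {0.05 kHz, 0.6 kHz, 4.45 kHz}.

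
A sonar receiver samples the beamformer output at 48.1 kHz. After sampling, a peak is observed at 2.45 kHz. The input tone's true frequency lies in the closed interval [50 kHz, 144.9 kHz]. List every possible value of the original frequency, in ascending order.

Frequencies that alias to 2.45 kHz are k·fs ± 2.45 kHz for integer k ≥ 0.
k=0: 2.45 kHz.
k=1: 45.65 kHz, 50.55 kHz.
k=2: 93.75 kHz, 98.65 kHz.
k=3: 141.85 kHz, 146.75 kHz.
k=4: 189.95 kHz, 194.85 kHz.
Within [50 kHz, 144.9 kHz]: 50.55 kHz, 93.75 kHz, 98.65 kHz, 141.85 kHz.

50.55 kHz, 93.75 kHz, 98.65 kHz, 141.85 kHz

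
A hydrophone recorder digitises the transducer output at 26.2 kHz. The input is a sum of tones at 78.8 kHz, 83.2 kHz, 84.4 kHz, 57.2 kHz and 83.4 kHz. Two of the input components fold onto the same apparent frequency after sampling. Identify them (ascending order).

fs/2 = 13.1 kHz.
78.8 kHz mod fs = 0.2 kHz.
0.2 kHz ≤ fs/2 = 13.1 kHz, appears at 0.2 kHz.
83.2 kHz mod fs = 4.6 kHz.
4.6 kHz ≤ fs/2 = 13.1 kHz, appears at 4.6 kHz.
84.4 kHz mod fs = 5.8 kHz.
5.8 kHz ≤ fs/2 = 13.1 kHz, appears at 5.8 kHz.
57.2 kHz mod fs = 4.8 kHz.
4.8 kHz ≤ fs/2 = 13.1 kHz, appears at 4.8 kHz.
83.4 kHz mod fs = 4.8 kHz.
4.8 kHz ≤ fs/2 = 13.1 kHz, appears at 4.8 kHz.
57.2 kHz and 83.4 kHz both map to 4.8 kHz.

57.2 kHz, 83.4 kHz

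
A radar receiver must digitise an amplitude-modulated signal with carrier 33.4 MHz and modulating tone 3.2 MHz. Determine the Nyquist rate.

AM sidebands sit at fc ± fm = 30.2 MHz and 36.6 MHz.
Highest-frequency component: 36.6 MHz.
Nyquist rate = 2 × 36.6 MHz = 73.2 MHz.

73.2 MHz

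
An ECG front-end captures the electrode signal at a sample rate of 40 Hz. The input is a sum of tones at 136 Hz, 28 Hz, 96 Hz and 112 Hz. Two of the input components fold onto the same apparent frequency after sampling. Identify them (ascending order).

96 Hz, 136 Hz

fs/2 = 20 Hz.
136 Hz mod fs = 16 Hz.
16 Hz ≤ fs/2 = 20 Hz, appears at 16 Hz.
28 Hz > fs/2 = 20 Hz, folds to fs − 28 Hz = 12 Hz.
96 Hz mod fs = 16 Hz.
16 Hz ≤ fs/2 = 20 Hz, appears at 16 Hz.
112 Hz mod fs = 32 Hz.
32 Hz > fs/2 = 20 Hz, folds to fs − 32 Hz = 8 Hz.
96 Hz and 136 Hz both map to 16 Hz.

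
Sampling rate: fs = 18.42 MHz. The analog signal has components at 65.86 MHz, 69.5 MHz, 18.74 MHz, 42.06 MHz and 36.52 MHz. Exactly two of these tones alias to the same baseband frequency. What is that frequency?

0.32 MHz

fs/2 = 9.21 MHz.
65.86 MHz mod fs = 10.6 MHz.
10.6 MHz > fs/2 = 9.21 MHz, folds to fs − 10.6 MHz = 7.82 MHz.
69.5 MHz mod fs = 14.24 MHz.
14.24 MHz > fs/2 = 9.21 MHz, folds to fs − 14.24 MHz = 4.18 MHz.
18.74 MHz mod fs = 0.32 MHz.
0.32 MHz ≤ fs/2 = 9.21 MHz, appears at 0.32 MHz.
42.06 MHz mod fs = 5.22 MHz.
5.22 MHz ≤ fs/2 = 9.21 MHz, appears at 5.22 MHz.
36.52 MHz mod fs = 18.1 MHz.
18.1 MHz > fs/2 = 9.21 MHz, folds to fs − 18.1 MHz = 0.32 MHz.
18.74 MHz and 36.52 MHz both map to 0.32 MHz.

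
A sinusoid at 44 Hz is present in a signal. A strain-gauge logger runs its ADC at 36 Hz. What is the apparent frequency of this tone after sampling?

8 Hz

44 Hz mod fs = 8 Hz.
8 Hz ≤ fs/2 = 18 Hz, appears at 8 Hz.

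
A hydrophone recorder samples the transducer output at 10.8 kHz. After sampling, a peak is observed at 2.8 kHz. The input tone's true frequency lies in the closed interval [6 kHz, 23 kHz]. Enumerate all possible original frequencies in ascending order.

8 kHz, 13.6 kHz, 18.8 kHz

Frequencies that alias to 2.8 kHz are k·fs ± 2.8 kHz for integer k ≥ 0.
k=0: 2.8 kHz.
k=1: 8 kHz, 13.6 kHz.
k=2: 18.8 kHz, 24.4 kHz.
k=3: 29.6 kHz, 35.2 kHz.
Within [6 kHz, 23 kHz]: 8 kHz, 13.6 kHz, 18.8 kHz.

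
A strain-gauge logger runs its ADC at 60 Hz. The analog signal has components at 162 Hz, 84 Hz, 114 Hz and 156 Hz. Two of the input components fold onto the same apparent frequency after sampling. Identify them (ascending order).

84 Hz, 156 Hz

fs/2 = 30 Hz.
162 Hz mod fs = 42 Hz.
42 Hz > fs/2 = 30 Hz, folds to fs − 42 Hz = 18 Hz.
84 Hz mod fs = 24 Hz.
24 Hz ≤ fs/2 = 30 Hz, appears at 24 Hz.
114 Hz mod fs = 54 Hz.
54 Hz > fs/2 = 30 Hz, folds to fs − 54 Hz = 6 Hz.
156 Hz mod fs = 36 Hz.
36 Hz > fs/2 = 30 Hz, folds to fs − 36 Hz = 24 Hz.
84 Hz and 156 Hz both map to 24 Hz.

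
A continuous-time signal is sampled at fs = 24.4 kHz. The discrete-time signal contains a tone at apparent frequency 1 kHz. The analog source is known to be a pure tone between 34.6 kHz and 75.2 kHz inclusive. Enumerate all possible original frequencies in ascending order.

Frequencies that alias to 1 kHz are k·fs ± 1 kHz for integer k ≥ 0.
k=0: 1 kHz.
k=1: 23.4 kHz, 25.4 kHz.
k=2: 47.8 kHz, 49.8 kHz.
k=3: 72.2 kHz, 74.2 kHz.
k=4: 96.6 kHz, 98.6 kHz.
Within [34.6 kHz, 75.2 kHz]: 47.8 kHz, 49.8 kHz, 72.2 kHz, 74.2 kHz.

47.8 kHz, 49.8 kHz, 72.2 kHz, 74.2 kHz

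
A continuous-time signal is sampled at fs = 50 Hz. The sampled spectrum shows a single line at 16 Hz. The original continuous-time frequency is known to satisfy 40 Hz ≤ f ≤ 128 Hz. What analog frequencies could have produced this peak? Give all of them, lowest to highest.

Frequencies that alias to 16 Hz are k·fs ± 16 Hz for integer k ≥ 0.
k=0: 16 Hz.
k=1: 34 Hz, 66 Hz.
k=2: 84 Hz, 116 Hz.
k=3: 134 Hz, 166 Hz.
Within [40 Hz, 128 Hz]: 66 Hz, 84 Hz, 116 Hz.

66 Hz, 84 Hz, 116 Hz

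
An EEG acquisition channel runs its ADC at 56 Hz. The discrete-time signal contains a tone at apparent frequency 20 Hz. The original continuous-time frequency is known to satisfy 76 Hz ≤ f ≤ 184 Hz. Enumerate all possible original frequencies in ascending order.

Frequencies that alias to 20 Hz are k·fs ± 20 Hz for integer k ≥ 0.
k=0: 20 Hz.
k=1: 36 Hz, 76 Hz.
k=2: 92 Hz, 132 Hz.
k=3: 148 Hz, 188 Hz.
k=4: 204 Hz, 244 Hz.
Within [76 Hz, 184 Hz]: 76 Hz, 92 Hz, 132 Hz, 148 Hz.

76 Hz, 92 Hz, 132 Hz, 148 Hz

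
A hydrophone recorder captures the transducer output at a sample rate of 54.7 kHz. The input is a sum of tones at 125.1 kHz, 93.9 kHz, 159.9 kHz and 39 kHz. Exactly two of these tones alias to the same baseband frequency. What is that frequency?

fs/2 = 27.35 kHz.
125.1 kHz mod fs = 15.7 kHz.
15.7 kHz ≤ fs/2 = 27.35 kHz, appears at 15.7 kHz.
93.9 kHz mod fs = 39.2 kHz.
39.2 kHz > fs/2 = 27.35 kHz, folds to fs − 39.2 kHz = 15.5 kHz.
159.9 kHz mod fs = 50.5 kHz.
50.5 kHz > fs/2 = 27.35 kHz, folds to fs − 50.5 kHz = 4.2 kHz.
39 kHz > fs/2 = 27.35 kHz, folds to fs − 39 kHz = 15.7 kHz.
39 kHz and 125.1 kHz both map to 15.7 kHz.

15.7 kHz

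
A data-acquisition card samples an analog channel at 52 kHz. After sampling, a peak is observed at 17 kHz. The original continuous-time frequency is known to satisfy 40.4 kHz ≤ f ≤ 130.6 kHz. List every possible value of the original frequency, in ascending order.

69 kHz, 87 kHz, 121 kHz

Frequencies that alias to 17 kHz are k·fs ± 17 kHz for integer k ≥ 0.
k=0: 17 kHz.
k=1: 35 kHz, 69 kHz.
k=2: 87 kHz, 121 kHz.
k=3: 139 kHz, 173 kHz.
Within [40.4 kHz, 130.6 kHz]: 69 kHz, 87 kHz, 121 kHz.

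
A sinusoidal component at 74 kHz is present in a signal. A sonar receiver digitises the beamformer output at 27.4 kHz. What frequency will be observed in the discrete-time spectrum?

8.2 kHz

74 kHz mod fs = 19.2 kHz.
19.2 kHz > fs/2 = 13.7 kHz, folds to fs − 19.2 kHz = 8.2 kHz.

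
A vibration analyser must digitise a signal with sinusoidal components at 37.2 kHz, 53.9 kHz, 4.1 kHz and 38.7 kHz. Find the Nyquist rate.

Highest-frequency component: 53.9 kHz.
Nyquist rate = 2 × 53.9 kHz = 107.8 kHz.

107.8 kHz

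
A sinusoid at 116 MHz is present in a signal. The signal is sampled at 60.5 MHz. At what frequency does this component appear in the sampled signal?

116 MHz mod fs = 55.5 MHz.
55.5 MHz > fs/2 = 30.25 MHz, folds to fs − 55.5 MHz = 5 MHz.

5 MHz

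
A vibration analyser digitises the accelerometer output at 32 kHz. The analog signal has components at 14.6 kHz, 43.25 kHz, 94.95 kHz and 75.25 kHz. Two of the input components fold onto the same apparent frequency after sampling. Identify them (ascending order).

fs/2 = 16 kHz.
14.6 kHz ≤ fs/2 = 16 kHz, passes unchanged.
43.25 kHz mod fs = 11.25 kHz.
11.25 kHz ≤ fs/2 = 16 kHz, appears at 11.25 kHz.
94.95 kHz mod fs = 30.95 kHz.
30.95 kHz > fs/2 = 16 kHz, folds to fs − 30.95 kHz = 1.05 kHz.
75.25 kHz mod fs = 11.25 kHz.
11.25 kHz ≤ fs/2 = 16 kHz, appears at 11.25 kHz.
43.25 kHz and 75.25 kHz both map to 11.25 kHz.

43.25 kHz, 75.25 kHz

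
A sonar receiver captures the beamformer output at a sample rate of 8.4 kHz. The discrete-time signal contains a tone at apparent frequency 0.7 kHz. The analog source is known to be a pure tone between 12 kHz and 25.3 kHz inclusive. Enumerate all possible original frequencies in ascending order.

16.1 kHz, 17.5 kHz, 24.5 kHz

Frequencies that alias to 0.7 kHz are k·fs ± 0.7 kHz for integer k ≥ 0.
k=0: 0.7 kHz.
k=1: 7.7 kHz, 9.1 kHz.
k=2: 16.1 kHz, 17.5 kHz.
k=3: 24.5 kHz, 25.9 kHz.
k=4: 32.9 kHz, 34.3 kHz.
Within [12 kHz, 25.3 kHz]: 16.1 kHz, 17.5 kHz, 24.5 kHz.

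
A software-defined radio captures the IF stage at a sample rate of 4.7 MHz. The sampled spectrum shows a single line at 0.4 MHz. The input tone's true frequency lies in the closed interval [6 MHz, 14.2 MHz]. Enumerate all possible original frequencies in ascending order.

9 MHz, 9.8 MHz, 13.7 MHz

Frequencies that alias to 0.4 MHz are k·fs ± 0.4 MHz for integer k ≥ 0.
k=0: 0.4 MHz.
k=1: 4.3 MHz, 5.1 MHz.
k=2: 9 MHz, 9.8 MHz.
k=3: 13.7 MHz, 14.5 MHz.
k=4: 18.4 MHz, 19.2 MHz.
Within [6 MHz, 14.2 MHz]: 9 MHz, 9.8 MHz, 13.7 MHz.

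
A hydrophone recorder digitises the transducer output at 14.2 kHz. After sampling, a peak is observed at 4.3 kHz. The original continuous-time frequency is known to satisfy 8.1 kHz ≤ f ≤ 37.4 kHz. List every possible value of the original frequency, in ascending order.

Frequencies that alias to 4.3 kHz are k·fs ± 4.3 kHz for integer k ≥ 0.
k=0: 4.3 kHz.
k=1: 9.9 kHz, 18.5 kHz.
k=2: 24.1 kHz, 32.7 kHz.
k=3: 38.3 kHz, 46.9 kHz.
Within [8.1 kHz, 37.4 kHz]: 9.9 kHz, 18.5 kHz, 24.1 kHz, 32.7 kHz.

9.9 kHz, 18.5 kHz, 24.1 kHz, 32.7 kHz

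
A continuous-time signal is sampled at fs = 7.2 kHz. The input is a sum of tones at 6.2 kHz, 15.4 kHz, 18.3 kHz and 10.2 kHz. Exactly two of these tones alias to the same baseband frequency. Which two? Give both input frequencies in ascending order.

6.2 kHz, 15.4 kHz

fs/2 = 3.6 kHz.
6.2 kHz > fs/2 = 3.6 kHz, folds to fs − 6.2 kHz = 1 kHz.
15.4 kHz mod fs = 1 kHz.
1 kHz ≤ fs/2 = 3.6 kHz, appears at 1 kHz.
18.3 kHz mod fs = 3.9 kHz.
3.9 kHz > fs/2 = 3.6 kHz, folds to fs − 3.9 kHz = 3.3 kHz.
10.2 kHz mod fs = 3 kHz.
3 kHz ≤ fs/2 = 3.6 kHz, appears at 3 kHz.
6.2 kHz and 15.4 kHz both map to 1 kHz.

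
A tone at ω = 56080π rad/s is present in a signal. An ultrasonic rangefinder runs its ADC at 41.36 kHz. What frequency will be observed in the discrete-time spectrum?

ω = 56080π rad/s → f = ω/(2π) = 28040 Hz = 28.04 kHz.
28.04 kHz > fs/2 = 20.68 kHz, folds to fs − 28.04 kHz = 13.32 kHz.

13.32 kHz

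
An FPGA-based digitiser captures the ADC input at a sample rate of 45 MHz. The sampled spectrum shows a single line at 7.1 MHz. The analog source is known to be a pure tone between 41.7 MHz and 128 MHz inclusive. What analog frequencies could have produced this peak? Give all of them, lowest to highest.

Frequencies that alias to 7.1 MHz are k·fs ± 7.1 MHz for integer k ≥ 0.
k=0: 7.1 MHz.
k=1: 37.9 MHz, 52.1 MHz.
k=2: 82.9 MHz, 97.1 MHz.
k=3: 127.9 MHz, 142.1 MHz.
k=4: 172.9 MHz, 187.1 MHz.
Within [41.7 MHz, 128 MHz]: 52.1 MHz, 82.9 MHz, 97.1 MHz, 127.9 MHz.

52.1 MHz, 82.9 MHz, 97.1 MHz, 127.9 MHz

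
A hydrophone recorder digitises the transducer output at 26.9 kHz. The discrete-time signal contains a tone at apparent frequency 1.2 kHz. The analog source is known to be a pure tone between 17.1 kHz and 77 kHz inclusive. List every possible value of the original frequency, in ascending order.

Frequencies that alias to 1.2 kHz are k·fs ± 1.2 kHz for integer k ≥ 0.
k=0: 1.2 kHz.
k=1: 25.7 kHz, 28.1 kHz.
k=2: 52.6 kHz, 55 kHz.
k=3: 79.5 kHz, 81.9 kHz.
Within [17.1 kHz, 77 kHz]: 25.7 kHz, 28.1 kHz, 52.6 kHz, 55 kHz.

25.7 kHz, 28.1 kHz, 52.6 kHz, 55 kHz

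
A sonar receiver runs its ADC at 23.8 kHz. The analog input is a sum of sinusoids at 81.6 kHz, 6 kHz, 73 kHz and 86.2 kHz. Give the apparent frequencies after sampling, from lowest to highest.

1.6 kHz, 6 kHz, 9 kHz, 10.2 kHz

fs/2 = 11.9 kHz.
81.6 kHz mod fs = 10.2 kHz.
10.2 kHz ≤ fs/2 = 11.9 kHz, appears at 10.2 kHz.
6 kHz ≤ fs/2 = 11.9 kHz, passes unchanged.
73 kHz mod fs = 1.6 kHz.
1.6 kHz ≤ fs/2 = 11.9 kHz, appears at 1.6 kHz.
86.2 kHz mod fs = 14.8 kHz.
14.8 kHz > fs/2 = 11.9 kHz, folds to fs − 14.8 kHz = 9 kHz.
Distinct values: {1.6 kHz, 6 kHz, 9 kHz, 10.2 kHz}.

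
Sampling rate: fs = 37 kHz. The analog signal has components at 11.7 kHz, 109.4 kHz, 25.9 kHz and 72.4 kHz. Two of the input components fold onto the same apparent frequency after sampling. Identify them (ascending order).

fs/2 = 18.5 kHz.
11.7 kHz ≤ fs/2 = 18.5 kHz, passes unchanged.
109.4 kHz mod fs = 35.4 kHz.
35.4 kHz > fs/2 = 18.5 kHz, folds to fs − 35.4 kHz = 1.6 kHz.
25.9 kHz > fs/2 = 18.5 kHz, folds to fs − 25.9 kHz = 11.1 kHz.
72.4 kHz mod fs = 35.4 kHz.
35.4 kHz > fs/2 = 18.5 kHz, folds to fs − 35.4 kHz = 1.6 kHz.
72.4 kHz and 109.4 kHz both map to 1.6 kHz.

72.4 kHz, 109.4 kHz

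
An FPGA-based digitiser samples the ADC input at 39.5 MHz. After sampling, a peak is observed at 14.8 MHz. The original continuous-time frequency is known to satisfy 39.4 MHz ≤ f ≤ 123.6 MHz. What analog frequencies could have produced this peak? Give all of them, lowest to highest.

Frequencies that alias to 14.8 MHz are k·fs ± 14.8 MHz for integer k ≥ 0.
k=0: 14.8 MHz.
k=1: 24.7 MHz, 54.3 MHz.
k=2: 64.2 MHz, 93.8 MHz.
k=3: 103.7 MHz, 133.3 MHz.
k=4: 143.2 MHz, 172.8 MHz.
Within [39.4 MHz, 123.6 MHz]: 54.3 MHz, 64.2 MHz, 93.8 MHz, 103.7 MHz.

54.3 MHz, 64.2 MHz, 93.8 MHz, 103.7 MHz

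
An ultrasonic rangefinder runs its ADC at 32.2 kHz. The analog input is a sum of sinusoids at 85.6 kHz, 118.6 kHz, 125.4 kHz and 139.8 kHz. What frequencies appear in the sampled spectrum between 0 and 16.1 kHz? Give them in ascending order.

fs/2 = 16.1 kHz.
85.6 kHz mod fs = 21.2 kHz.
21.2 kHz > fs/2 = 16.1 kHz, folds to fs − 21.2 kHz = 11 kHz.
118.6 kHz mod fs = 22 kHz.
22 kHz > fs/2 = 16.1 kHz, folds to fs − 22 kHz = 10.2 kHz.
125.4 kHz mod fs = 28.8 kHz.
28.8 kHz > fs/2 = 16.1 kHz, folds to fs − 28.8 kHz = 3.4 kHz.
139.8 kHz mod fs = 11 kHz.
11 kHz ≤ fs/2 = 16.1 kHz, appears at 11 kHz.
Distinct values: {3.4 kHz, 10.2 kHz, 11 kHz}.

3.4 kHz, 10.2 kHz, 11 kHz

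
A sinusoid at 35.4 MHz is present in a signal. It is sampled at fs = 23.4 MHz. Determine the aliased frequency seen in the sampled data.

11.4 MHz

35.4 MHz mod fs = 12 MHz.
12 MHz > fs/2 = 11.7 MHz, folds to fs − 12 MHz = 11.4 MHz.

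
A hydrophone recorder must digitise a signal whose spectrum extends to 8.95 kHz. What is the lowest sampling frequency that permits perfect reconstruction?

Nyquist rate = 2 × 8.95 kHz = 17.9 kHz.

17.9 kHz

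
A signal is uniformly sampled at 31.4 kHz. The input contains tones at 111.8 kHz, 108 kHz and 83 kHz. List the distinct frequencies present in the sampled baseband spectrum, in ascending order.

11.2 kHz, 13.8 kHz

fs/2 = 15.7 kHz.
111.8 kHz mod fs = 17.6 kHz.
17.6 kHz > fs/2 = 15.7 kHz, folds to fs − 17.6 kHz = 13.8 kHz.
108 kHz mod fs = 13.8 kHz.
13.8 kHz ≤ fs/2 = 15.7 kHz, appears at 13.8 kHz.
83 kHz mod fs = 20.2 kHz.
20.2 kHz > fs/2 = 15.7 kHz, folds to fs − 20.2 kHz = 11.2 kHz.
Distinct values: {11.2 kHz, 13.8 kHz}.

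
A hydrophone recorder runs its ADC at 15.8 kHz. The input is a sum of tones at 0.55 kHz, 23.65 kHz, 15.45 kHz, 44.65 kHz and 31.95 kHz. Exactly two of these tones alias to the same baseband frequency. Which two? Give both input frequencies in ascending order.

fs/2 = 7.9 kHz.
0.55 kHz ≤ fs/2 = 7.9 kHz, passes unchanged.
23.65 kHz mod fs = 7.85 kHz.
7.85 kHz ≤ fs/2 = 7.9 kHz, appears at 7.85 kHz.
15.45 kHz > fs/2 = 7.9 kHz, folds to fs − 15.45 kHz = 0.35 kHz.
44.65 kHz mod fs = 13.05 kHz.
13.05 kHz > fs/2 = 7.9 kHz, folds to fs − 13.05 kHz = 2.75 kHz.
31.95 kHz mod fs = 0.35 kHz.
0.35 kHz ≤ fs/2 = 7.9 kHz, appears at 0.35 kHz.
15.45 kHz and 31.95 kHz both map to 0.35 kHz.

15.45 kHz, 31.95 kHz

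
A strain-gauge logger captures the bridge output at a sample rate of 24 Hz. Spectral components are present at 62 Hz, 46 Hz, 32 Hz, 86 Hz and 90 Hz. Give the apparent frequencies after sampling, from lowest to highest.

fs/2 = 12 Hz.
62 Hz mod fs = 14 Hz.
14 Hz > fs/2 = 12 Hz, folds to fs − 14 Hz = 10 Hz.
46 Hz mod fs = 22 Hz.
22 Hz > fs/2 = 12 Hz, folds to fs − 22 Hz = 2 Hz.
32 Hz mod fs = 8 Hz.
8 Hz ≤ fs/2 = 12 Hz, appears at 8 Hz.
86 Hz mod fs = 14 Hz.
14 Hz > fs/2 = 12 Hz, folds to fs − 14 Hz = 10 Hz.
90 Hz mod fs = 18 Hz.
18 Hz > fs/2 = 12 Hz, folds to fs − 18 Hz = 6 Hz.
Distinct values: {2 Hz, 6 Hz, 8 Hz, 10 Hz}.

2 Hz, 6 Hz, 8 Hz, 10 Hz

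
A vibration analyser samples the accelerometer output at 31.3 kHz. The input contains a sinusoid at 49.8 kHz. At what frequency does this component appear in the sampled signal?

49.8 kHz mod fs = 18.5 kHz.
18.5 kHz > fs/2 = 15.65 kHz, folds to fs − 18.5 kHz = 12.8 kHz.

12.8 kHz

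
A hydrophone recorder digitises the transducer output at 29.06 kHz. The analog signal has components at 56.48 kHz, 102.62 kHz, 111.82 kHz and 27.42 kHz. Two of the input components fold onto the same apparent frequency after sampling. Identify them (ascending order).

fs/2 = 14.53 kHz.
56.48 kHz mod fs = 27.42 kHz.
27.42 kHz > fs/2 = 14.53 kHz, folds to fs − 27.42 kHz = 1.64 kHz.
102.62 kHz mod fs = 15.44 kHz.
15.44 kHz > fs/2 = 14.53 kHz, folds to fs − 15.44 kHz = 13.62 kHz.
111.82 kHz mod fs = 24.64 kHz.
24.64 kHz > fs/2 = 14.53 kHz, folds to fs − 24.64 kHz = 4.42 kHz.
27.42 kHz > fs/2 = 14.53 kHz, folds to fs − 27.42 kHz = 1.64 kHz.
27.42 kHz and 56.48 kHz both map to 1.64 kHz.

27.42 kHz, 56.48 kHz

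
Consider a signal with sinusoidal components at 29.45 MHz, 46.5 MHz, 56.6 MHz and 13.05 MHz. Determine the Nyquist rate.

Highest-frequency component: 56.6 MHz.
Nyquist rate = 2 × 56.6 MHz = 113.2 MHz.

113.2 MHz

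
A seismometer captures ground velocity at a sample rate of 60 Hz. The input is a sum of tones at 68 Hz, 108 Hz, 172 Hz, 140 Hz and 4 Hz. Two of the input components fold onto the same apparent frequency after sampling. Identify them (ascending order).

68 Hz, 172 Hz

fs/2 = 30 Hz.
68 Hz mod fs = 8 Hz.
8 Hz ≤ fs/2 = 30 Hz, appears at 8 Hz.
108 Hz mod fs = 48 Hz.
48 Hz > fs/2 = 30 Hz, folds to fs − 48 Hz = 12 Hz.
172 Hz mod fs = 52 Hz.
52 Hz > fs/2 = 30 Hz, folds to fs − 52 Hz = 8 Hz.
140 Hz mod fs = 20 Hz.
20 Hz ≤ fs/2 = 30 Hz, appears at 20 Hz.
4 Hz ≤ fs/2 = 30 Hz, passes unchanged.
68 Hz and 172 Hz both map to 8 Hz.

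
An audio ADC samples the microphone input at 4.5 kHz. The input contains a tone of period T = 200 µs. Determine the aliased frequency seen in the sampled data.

0.5 kHz

T = 200 µs → f = 1/T = 5 kHz.
5 kHz mod fs = 0.5 kHz.
0.5 kHz ≤ fs/2 = 2.25 kHz, appears at 0.5 kHz.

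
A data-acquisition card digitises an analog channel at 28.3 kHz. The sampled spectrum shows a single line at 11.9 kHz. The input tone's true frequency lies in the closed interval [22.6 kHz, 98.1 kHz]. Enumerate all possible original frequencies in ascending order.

40.2 kHz, 44.7 kHz, 68.5 kHz, 73 kHz, 96.8 kHz

Frequencies that alias to 11.9 kHz are k·fs ± 11.9 kHz for integer k ≥ 0.
k=0: 11.9 kHz.
k=1: 16.4 kHz, 40.2 kHz.
k=2: 44.7 kHz, 68.5 kHz.
k=3: 73 kHz, 96.8 kHz.
k=4: 101.3 kHz, 125.1 kHz.
Within [22.6 kHz, 98.1 kHz]: 40.2 kHz, 44.7 kHz, 68.5 kHz, 73 kHz, 96.8 kHz.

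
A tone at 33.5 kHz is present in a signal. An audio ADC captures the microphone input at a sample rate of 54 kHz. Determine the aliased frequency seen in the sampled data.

20.5 kHz

33.5 kHz > fs/2 = 27 kHz, folds to fs − 33.5 kHz = 20.5 kHz.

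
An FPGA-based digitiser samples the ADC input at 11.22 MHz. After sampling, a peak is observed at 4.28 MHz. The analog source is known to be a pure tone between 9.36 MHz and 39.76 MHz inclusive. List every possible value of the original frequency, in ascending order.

Frequencies that alias to 4.28 MHz are k·fs ± 4.28 MHz for integer k ≥ 0.
k=0: 4.28 MHz.
k=1: 6.94 MHz, 15.5 MHz.
k=2: 18.16 MHz, 26.72 MHz.
k=3: 29.38 MHz, 37.94 MHz.
k=4: 40.6 MHz, 49.16 MHz.
Within [9.36 MHz, 39.76 MHz]: 15.5 MHz, 18.16 MHz, 26.72 MHz, 29.38 MHz, 37.94 MHz.

15.5 MHz, 18.16 MHz, 26.72 MHz, 29.38 MHz, 37.94 MHz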